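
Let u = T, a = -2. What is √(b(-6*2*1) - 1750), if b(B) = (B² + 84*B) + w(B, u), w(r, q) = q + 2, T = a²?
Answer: 4*I*√163 ≈ 51.069*I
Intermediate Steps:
T = 4 (T = (-2)² = 4)
u = 4
w(r, q) = 2 + q
b(B) = 6 + B² + 84*B (b(B) = (B² + 84*B) + (2 + 4) = (B² + 84*B) + 6 = 6 + B² + 84*B)
√(b(-6*2*1) - 1750) = √((6 + (-6*2*1)² + 84*(-6*2*1)) - 1750) = √((6 + (-12*1)² + 84*(-12*1)) - 1750) = √((6 + (-12)² + 84*(-12)) - 1750) = √((6 + 144 - 1008) - 1750) = √(-858 - 1750) = √(-2608) = 4*I*√163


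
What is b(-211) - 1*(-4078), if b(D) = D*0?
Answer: 4078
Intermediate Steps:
b(D) = 0
b(-211) - 1*(-4078) = 0 - 1*(-4078) = 0 + 4078 = 4078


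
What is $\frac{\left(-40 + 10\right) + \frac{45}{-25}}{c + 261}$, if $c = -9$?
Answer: $- \frac{53}{420} \approx -0.12619$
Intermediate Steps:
$\frac{\left(-40 + 10\right) + \frac{45}{-25}}{c + 261} = \frac{\left(-40 + 10\right) + \frac{45}{-25}}{-9 + 261} = \frac{-30 + 45 \left(- \frac{1}{25}\right)}{252} = \left(-30 - \frac{9}{5}\right) \frac{1}{252} = \left(- \frac{159}{5}\right) \frac{1}{252} = - \frac{53}{420}$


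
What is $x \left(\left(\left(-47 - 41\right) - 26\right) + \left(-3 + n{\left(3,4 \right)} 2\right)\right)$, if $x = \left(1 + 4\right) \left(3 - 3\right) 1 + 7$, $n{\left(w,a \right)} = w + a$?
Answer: $-721$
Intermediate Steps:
$n{\left(w,a \right)} = a + w$
$x = 7$ ($x = 5 \cdot 0 \cdot 1 + 7 = 0 \cdot 1 + 7 = 0 + 7 = 7$)
$x \left(\left(\left(-47 - 41\right) - 26\right) + \left(-3 + n{\left(3,4 \right)} 2\right)\right) = 7 \left(\left(\left(-47 - 41\right) - 26\right) - \left(3 - \left(4 + 3\right) 2\right)\right) = 7 \left(\left(-88 - 26\right) + \left(-3 + 7 \cdot 2\right)\right) = 7 \left(-114 + \left(-3 + 14\right)\right) = 7 \left(-114 + 11\right) = 7 \left(-103\right) = -721$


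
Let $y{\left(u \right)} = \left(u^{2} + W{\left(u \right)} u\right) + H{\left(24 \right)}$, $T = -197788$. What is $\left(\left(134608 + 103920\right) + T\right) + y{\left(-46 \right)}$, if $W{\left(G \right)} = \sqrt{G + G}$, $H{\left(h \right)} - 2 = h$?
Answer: $42882 - 92 i \sqrt{23} \approx 42882.0 - 441.22 i$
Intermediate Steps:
$H{\left(h \right)} = 2 + h$
$W{\left(G \right)} = \sqrt{2} \sqrt{G}$ ($W{\left(G \right)} = \sqrt{2 G} = \sqrt{2} \sqrt{G}$)
$y{\left(u \right)} = 26 + u^{2} + \sqrt{2} u^{\frac{3}{2}}$ ($y{\left(u \right)} = \left(u^{2} + \sqrt{2} \sqrt{u} u\right) + \left(2 + 24\right) = \left(u^{2} + \sqrt{2} u^{\frac{3}{2}}\right) + 26 = 26 + u^{2} + \sqrt{2} u^{\frac{3}{2}}$)
$\left(\left(134608 + 103920\right) + T\right) + y{\left(-46 \right)} = \left(\left(134608 + 103920\right) - 197788\right) + \left(26 + \left(-46\right)^{2} + \sqrt{2} \left(-46\right)^{\frac{3}{2}}\right) = \left(238528 - 197788\right) + \left(26 + 2116 + \sqrt{2} \left(- 46 i \sqrt{46}\right)\right) = 40740 + \left(26 + 2116 - 92 i \sqrt{23}\right) = 40740 + \left(2142 - 92 i \sqrt{23}\right) = 42882 - 92 i \sqrt{23}$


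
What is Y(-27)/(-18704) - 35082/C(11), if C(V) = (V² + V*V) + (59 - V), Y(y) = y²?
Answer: -328192569/2712080 ≈ -121.01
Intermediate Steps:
C(V) = 59 - V + 2*V² (C(V) = (V² + V²) + (59 - V) = 2*V² + (59 - V) = 59 - V + 2*V²)
Y(-27)/(-18704) - 35082/C(11) = (-27)²/(-18704) - 35082/(59 - 1*11 + 2*11²) = 729*(-1/18704) - 35082/(59 - 11 + 2*121) = -729/18704 - 35082/(59 - 11 + 242) = -729/18704 - 35082/290 = -729/18704 - 35082*1/290 = -729/18704 - 17541/145 = -328192569/2712080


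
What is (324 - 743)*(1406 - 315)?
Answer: -457129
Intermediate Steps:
(324 - 743)*(1406 - 315) = -419*1091 = -457129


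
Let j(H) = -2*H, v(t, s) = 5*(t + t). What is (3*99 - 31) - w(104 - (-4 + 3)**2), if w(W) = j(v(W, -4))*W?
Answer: 212446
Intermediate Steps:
v(t, s) = 10*t (v(t, s) = 5*(2*t) = 10*t)
w(W) = -20*W**2 (w(W) = (-20*W)*W = -20*W**2)
(3*99 - 31) - w(104 - (-4 + 3)**2) = (3*99 - 31) - (-20)*(104 - (-4 + 3)**2)**2 = (297 - 31) - (-20)*(104 - 1*(-1)**2)**2 = 266 - (-20)*(104 - 1*1)**2 = 266 - (-20)*(104 - 1)**2 = 266 - (-20)*103**2 = 266 - (-20)*10609 = 266 - 1*(-212180) = 266 + 212180 = 212446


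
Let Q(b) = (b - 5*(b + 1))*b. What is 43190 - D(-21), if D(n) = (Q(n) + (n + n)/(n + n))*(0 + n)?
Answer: 8372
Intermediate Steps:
Q(b) = b*(-5 - 4*b) (Q(b) = (b - 5*(1 + b))*b = (b + (-5 - 5*b))*b = (-5 - 4*b)*b = b*(-5 - 4*b))
D(n) = n*(1 - n*(5 + 4*n)) (D(n) = (-n*(5 + 4*n) + (n + n)/(n + n))*(0 + n) = (-n*(5 + 4*n) + (2*n)/((2*n)))*n = (-n*(5 + 4*n) + (2*n)*(1/(2*n)))*n = (-n*(5 + 4*n) + 1)*n = (1 - n*(5 + 4*n))*n = n*(1 - n*(5 + 4*n)))
43190 - D(-21) = 43190 - (-1)*(-21)*(-1 - 21*(5 + 4*(-21))) = 43190 - (-1)*(-21)*(-1 - 21*(5 - 84)) = 43190 - (-1)*(-21)*(-1 - 21*(-79)) = 43190 - (-1)*(-21)*(-1 + 1659) = 43190 - (-1)*(-21)*1658 = 43190 - 1*34818 = 43190 - 34818 = 8372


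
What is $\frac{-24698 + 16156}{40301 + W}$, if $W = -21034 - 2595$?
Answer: $- \frac{4271}{8336} \approx -0.51236$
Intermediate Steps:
$W = -23629$
$\frac{-24698 + 16156}{40301 + W} = \frac{-24698 + 16156}{40301 - 23629} = - \frac{8542}{16672} = \left(-8542\right) \frac{1}{16672} = - \frac{4271}{8336}$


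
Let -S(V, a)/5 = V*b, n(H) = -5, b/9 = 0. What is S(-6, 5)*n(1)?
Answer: 0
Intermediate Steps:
b = 0 (b = 9*0 = 0)
S(V, a) = 0 (S(V, a) = -5*V*0 = -5*0 = 0)
S(-6, 5)*n(1) = 0*(-5) = 0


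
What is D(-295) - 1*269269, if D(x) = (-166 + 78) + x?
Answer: -269652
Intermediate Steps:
D(x) = -88 + x
D(-295) - 1*269269 = (-88 - 295) - 1*269269 = -383 - 269269 = -269652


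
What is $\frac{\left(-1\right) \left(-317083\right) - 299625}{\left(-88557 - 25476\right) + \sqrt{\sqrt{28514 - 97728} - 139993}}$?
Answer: $- \frac{17458}{114033 - \sqrt{-139993 + i \sqrt{69214}}} \approx -0.15309 - 0.00050232 i$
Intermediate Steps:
$\frac{\left(-1\right) \left(-317083\right) - 299625}{\left(-88557 - 25476\right) + \sqrt{\sqrt{28514 - 97728} - 139993}} = \frac{317083 - 299625}{-114033 + \sqrt{\sqrt{-69214} - 139993}} = \frac{17458}{-114033 + \sqrt{i \sqrt{69214} - 139993}} = \frac{17458}{-114033 + \sqrt{-139993 + i \sqrt{69214}}}$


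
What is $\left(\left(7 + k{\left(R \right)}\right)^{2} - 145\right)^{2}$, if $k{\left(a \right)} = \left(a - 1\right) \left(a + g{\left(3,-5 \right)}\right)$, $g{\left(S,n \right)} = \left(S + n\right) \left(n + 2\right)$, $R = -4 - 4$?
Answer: $230400$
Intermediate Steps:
$R = -8$ ($R = -4 - 4 = -8$)
$g{\left(S,n \right)} = \left(2 + n\right) \left(S + n\right)$ ($g{\left(S,n \right)} = \left(S + n\right) \left(2 + n\right) = \left(2 + n\right) \left(S + n\right)$)
$k{\left(a \right)} = \left(-1 + a\right) \left(6 + a\right)$ ($k{\left(a \right)} = \left(a - 1\right) \left(a + \left(\left(-5\right)^{2} + 2 \cdot 3 + 2 \left(-5\right) + 3 \left(-5\right)\right)\right) = \left(-1 + a\right) \left(a + \left(25 + 6 - 10 - 15\right)\right) = \left(-1 + a\right) \left(a + 6\right) = \left(-1 + a\right) \left(6 + a\right)$)
$\left(\left(7 + k{\left(R \right)}\right)^{2} - 145\right)^{2} = \left(\left(7 + \left(-6 + \left(-8\right)^{2} + 5 \left(-8\right)\right)\right)^{2} - 145\right)^{2} = \left(\left(7 - -18\right)^{2} - 145\right)^{2} = \left(\left(7 + 18\right)^{2} - 145\right)^{2} = \left(25^{2} - 145\right)^{2} = \left(625 - 145\right)^{2} = 480^{2} = 230400$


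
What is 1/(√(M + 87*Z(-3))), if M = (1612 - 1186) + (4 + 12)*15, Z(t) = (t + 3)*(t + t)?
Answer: √74/222 ≈ 0.038749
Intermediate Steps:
Z(t) = 2*t*(3 + t) (Z(t) = (3 + t)*(2*t) = 2*t*(3 + t))
M = 666 (M = 426 + 16*15 = 426 + 240 = 666)
1/(√(M + 87*Z(-3))) = 1/(√(666 + 87*(2*(-3)*(3 - 3)))) = 1/(√(666 + 87*(2*(-3)*0))) = 1/(√(666 + 87*0)) = 1/(√(666 + 0)) = 1/(√666) = 1/(3*√74) = √74/222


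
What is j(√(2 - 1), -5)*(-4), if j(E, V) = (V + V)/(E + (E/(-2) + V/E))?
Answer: -80/9 ≈ -8.8889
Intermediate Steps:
j(E, V) = 2*V/(E/2 + V/E) (j(E, V) = (2*V)/(E + (E*(-½) + V/E)) = (2*V)/(E + (-E/2 + V/E)) = (2*V)/(E/2 + V/E) = 2*V/(E/2 + V/E))
j(√(2 - 1), -5)*(-4) = (4*√(2 - 1)*(-5)/((√(2 - 1))² + 2*(-5)))*(-4) = (4*√1*(-5)/((√1)² - 10))*(-4) = (4*1*(-5)/(1² - 10))*(-4) = (4*1*(-5)/(1 - 10))*(-4) = (4*1*(-5)/(-9))*(-4) = (4*1*(-5)*(-⅑))*(-4) = (20/9)*(-4) = -80/9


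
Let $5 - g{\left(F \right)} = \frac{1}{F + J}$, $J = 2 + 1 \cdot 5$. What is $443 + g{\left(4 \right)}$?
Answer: $\frac{4927}{11} \approx 447.91$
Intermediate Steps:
$J = 7$ ($J = 2 + 5 = 7$)
$g{\left(F \right)} = 5 - \frac{1}{7 + F}$ ($g{\left(F \right)} = 5 - \frac{1}{F + 7} = 5 - \frac{1}{7 + F}$)
$443 + g{\left(4 \right)} = 443 + \frac{34 + 5 \cdot 4}{7 + 4} = 443 + \frac{34 + 20}{11} = 443 + \frac{1}{11} \cdot 54 = 443 + \frac{54}{11} = \frac{4927}{11}$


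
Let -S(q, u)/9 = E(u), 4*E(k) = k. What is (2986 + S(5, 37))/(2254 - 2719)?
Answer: -11611/1860 ≈ -6.2425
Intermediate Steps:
E(k) = k/4
S(q, u) = -9*u/4
(2986 + S(5, 37))/(2254 - 2719) = (2986 - 9/4*37)/(2254 - 2719) = (2986 - 333/4)/(-465) = (11611/4)*(-1/465) = -11611/1860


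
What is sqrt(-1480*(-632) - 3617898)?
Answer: I*sqrt(2682538) ≈ 1637.8*I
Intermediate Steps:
sqrt(-1480*(-632) - 3617898) = sqrt(935360 - 3617898) = sqrt(-2682538) = I*sqrt(2682538)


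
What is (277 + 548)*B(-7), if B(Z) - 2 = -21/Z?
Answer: 4125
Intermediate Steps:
B(Z) = 2 - 21/Z
(277 + 548)*B(-7) = (277 + 548)*(2 - 21/(-7)) = 825*(2 - 21*(-⅐)) = 825*(2 + 3) = 825*5 = 4125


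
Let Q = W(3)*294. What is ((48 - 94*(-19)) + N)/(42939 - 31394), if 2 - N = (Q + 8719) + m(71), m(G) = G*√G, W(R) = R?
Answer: -1553/2309 - 71*√71/11545 ≈ -0.72441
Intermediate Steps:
m(G) = G^(3/2)
Q = 882 (Q = 3*294 = 882)
N = -9599 - 71*√71 (N = 2 - ((882 + 8719) + 71^(3/2)) = 2 - (9601 + 71*√71) = 2 + (-9601 - 71*√71) = -9599 - 71*√71 ≈ -10197.)
((48 - 94*(-19)) + N)/(42939 - 31394) = ((48 - 94*(-19)) + (-9599 - 71*√71))/(42939 - 31394) = ((48 + 1786) + (-9599 - 71*√71))/11545 = (1834 + (-9599 - 71*√71))*(1/11545) = (-7765 - 71*√71)*(1/11545) = -1553/2309 - 71*√71/11545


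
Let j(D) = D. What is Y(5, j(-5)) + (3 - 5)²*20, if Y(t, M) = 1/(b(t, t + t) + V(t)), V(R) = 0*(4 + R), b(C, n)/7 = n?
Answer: 5601/70 ≈ 80.014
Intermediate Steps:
b(C, n) = 7*n
V(R) = 0
Y(t, M) = 1/(14*t) (Y(t, M) = 1/(7*(t + t) + 0) = 1/(7*(2*t) + 0) = 1/(14*t + 0) = 1/(14*t))
Y(5, j(-5)) + (3 - 5)²*20 = (1/14)/5 + (3 - 5)²*20 = (1/14)*(⅕) + (-2)²*20 = 1/70 + 4*20 = 1/70 + 80 = 5601/70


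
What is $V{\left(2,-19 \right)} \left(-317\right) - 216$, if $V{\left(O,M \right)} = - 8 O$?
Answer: $4856$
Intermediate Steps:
$V{\left(2,-19 \right)} \left(-317\right) - 216 = \left(-8\right) 2 \left(-317\right) - 216 = \left(-16\right) \left(-317\right) - 216 = 5072 - 216 = 4856$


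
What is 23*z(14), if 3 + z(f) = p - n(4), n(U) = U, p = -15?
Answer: -506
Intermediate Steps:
z(f) = -22 (z(f) = -3 + (-15 - 1*4) = -3 + (-15 - 4) = -3 - 19 = -22)
23*z(14) = 23*(-22) = -506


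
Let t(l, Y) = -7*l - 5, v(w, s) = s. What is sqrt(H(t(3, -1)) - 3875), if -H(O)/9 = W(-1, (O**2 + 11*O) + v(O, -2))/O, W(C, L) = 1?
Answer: I*sqrt(2619266)/26 ≈ 62.247*I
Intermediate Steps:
t(l, Y) = -5 - 7*l
H(O) = -9/O
sqrt(H(t(3, -1)) - 3875) = sqrt(-9/(-5 - 7*3) - 3875) = sqrt(-9/(-5 - 21) - 3875) = sqrt(-9/(-26) - 3875) = sqrt(-9*(-1/26) - 3875) = sqrt(9/26 - 3875) = sqrt(-100741/26) = I*sqrt(2619266)/26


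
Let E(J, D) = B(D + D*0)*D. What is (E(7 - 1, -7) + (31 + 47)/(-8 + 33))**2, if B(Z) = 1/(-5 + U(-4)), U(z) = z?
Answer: 769129/50625 ≈ 15.193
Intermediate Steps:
B(Z) = -1/9 (B(Z) = 1/(-5 - 4) = 1/(-9) = -1/9)
E(J, D) = -D/9
(E(7 - 1, -7) + (31 + 47)/(-8 + 33))**2 = (-1/9*(-7) + (31 + 47)/(-8 + 33))**2 = (7/9 + 78/25)**2 = (877/225)**2 = 769129/50625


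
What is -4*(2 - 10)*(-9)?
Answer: -288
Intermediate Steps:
-4*(2 - 10)*(-9) = -4*(-8)*(-9) = 32*(-9) = -288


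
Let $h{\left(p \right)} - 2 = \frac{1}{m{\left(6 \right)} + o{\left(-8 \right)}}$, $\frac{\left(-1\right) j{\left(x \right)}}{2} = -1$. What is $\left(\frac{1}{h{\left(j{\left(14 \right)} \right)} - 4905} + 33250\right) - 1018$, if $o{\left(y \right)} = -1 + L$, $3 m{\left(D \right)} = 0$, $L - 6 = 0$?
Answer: $\frac{790135243}{24514} \approx 32232.0$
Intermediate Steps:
$L = 6$ ($L = 6 + 0 = 6$)
$m{\left(D \right)} = 0$ ($m{\left(D \right)} = \frac{1}{3} \cdot 0 = 0$)
$o{\left(y \right)} = 5$ ($o{\left(y \right)} = -1 + 6 = 5$)
$j{\left(x \right)} = 2$ ($j{\left(x \right)} = \left(-2\right) \left(-1\right) = 2$)
$h{\left(p \right)} = \frac{11}{5}$ ($h{\left(p \right)} = 2 + \frac{1}{0 + 5} = 2 + \frac{1}{5} = \frac{11}{5}$)
$\left(\frac{1}{h{\left(j{\left(14 \right)} \right)} - 4905} + 33250\right) - 1018 = \left(\frac{1}{\frac{11}{5} - 4905} + 33250\right) - 1018 = \left(\frac{1}{- \frac{24514}{5}} + 33250\right) - 1018 = \left(- \frac{5}{24514} + 33250\right) - 1018 = \frac{815090495}{24514} - 1018 = \frac{790135243}{24514}$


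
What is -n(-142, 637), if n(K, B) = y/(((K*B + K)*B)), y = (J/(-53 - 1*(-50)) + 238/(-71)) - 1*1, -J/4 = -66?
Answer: -6557/4097385292 ≈ -1.6003e-6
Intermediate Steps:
J = 264 (J = -4*(-66) = 264)
y = -6557/71 (y = (264/(-53 - 1*(-50)) + 238/(-71)) - 1*1 = (264/(-53 + 50) + 238*(-1/71)) - 1 = (264/(-3) - 238/71) - 1 = (264*(-⅓) - 238/71) - 1 = (-88 - 238/71) - 1 = -6486/71 - 1 = -6557/71 ≈ -92.352)
n(K, B) = -6557/(71*B*(K + B*K)) (n(K, B) = -6557*1/(B*(K*B + K))/71 = -6557*1/(B*(B*K + K))/71 = -6557*1/(B*(K + B*K))/71 = -6557/(71*B*(K + B*K)))
-n(-142, 637) = -(-6557)/(71*637*(-142)*(1 + 637)) = -(-6557)*(-1)/(71*637*142*638) = -1*6557/4097385292 = -6557/4097385292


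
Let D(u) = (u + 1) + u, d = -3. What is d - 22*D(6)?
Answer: -289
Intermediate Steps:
D(u) = 1 + 2*u (D(u) = (1 + u) + u = 1 + 2*u)
d - 22*D(6) = -3 - 22*(1 + 2*6) = -3 - 22*(1 + 12) = -3 - 22*13 = -3 - 286 = -289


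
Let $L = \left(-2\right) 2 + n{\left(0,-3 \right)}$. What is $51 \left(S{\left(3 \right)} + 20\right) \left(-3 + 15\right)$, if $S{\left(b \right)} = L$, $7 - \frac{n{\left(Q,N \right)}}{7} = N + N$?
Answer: $65484$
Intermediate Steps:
$n{\left(Q,N \right)} = 49 - 14 N$ ($n{\left(Q,N \right)} = 49 - 7 \left(N + N\right) = 49 - 7 \cdot 2 N = 49 - 14 N$)
$L = 87$ ($L = \left(-2\right) 2 + \left(49 - -42\right) = -4 + \left(49 + 42\right) = -4 + 91 = 87$)
$S{\left(b \right)} = 87$
$51 \left(S{\left(3 \right)} + 20\right) \left(-3 + 15\right) = 51 \left(87 + 20\right) \left(-3 + 15\right) = 51 \cdot 107 \cdot 12 = 51 \cdot 1284 = 65484$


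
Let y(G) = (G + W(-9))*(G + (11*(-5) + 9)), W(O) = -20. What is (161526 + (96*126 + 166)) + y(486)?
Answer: 378828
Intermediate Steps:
y(G) = (-46 + G)*(-20 + G) (y(G) = (G - 20)*(G + (11*(-5) + 9)) = (-20 + G)*(G + (-55 + 9)) = (-20 + G)*(G - 46) = (-20 + G)*(-46 + G) = (-46 + G)*(-20 + G))
(161526 + (96*126 + 166)) + y(486) = (161526 + (96*126 + 166)) + (920 + 486² - 66*486) = (161526 + (12096 + 166)) + (920 + 236196 - 32076) = (161526 + 12262) + 205040 = 173788 + 205040 = 378828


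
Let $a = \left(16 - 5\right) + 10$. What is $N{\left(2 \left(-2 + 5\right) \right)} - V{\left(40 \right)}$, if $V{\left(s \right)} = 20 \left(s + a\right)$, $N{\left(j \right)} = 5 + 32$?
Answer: $-1183$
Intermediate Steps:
$a = 21$ ($a = 11 + 10 = 21$)
$N{\left(j \right)} = 37$
$V{\left(s \right)} = 420 + 20 s$ ($V{\left(s \right)} = 20 \left(s + 21\right) = 20 \left(21 + s\right) = 420 + 20 s$)
$N{\left(2 \left(-2 + 5\right) \right)} - V{\left(40 \right)} = 37 - \left(420 + 20 \cdot 40\right) = 37 - \left(420 + 800\right) = 37 - 1220 = -1183$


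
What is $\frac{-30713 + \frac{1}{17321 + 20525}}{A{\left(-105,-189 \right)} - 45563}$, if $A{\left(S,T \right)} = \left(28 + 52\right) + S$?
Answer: $\frac{1162364197}{1725323448} \approx 0.67371$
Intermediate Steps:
$A{\left(S,T \right)} = 80 + S$
$\frac{-30713 + \frac{1}{17321 + 20525}}{A{\left(-105,-189 \right)} - 45563} = \frac{-30713 + \frac{1}{17321 + 20525}}{\left(80 - 105\right) - 45563} = \frac{-30713 + \frac{1}{37846}}{-25 - 45563} = \frac{-30713 + \frac{1}{37846}}{-45588} = \left(- \frac{1162364197}{37846}\right) \left(- \frac{1}{45588}\right) = \frac{1162364197}{1725323448}$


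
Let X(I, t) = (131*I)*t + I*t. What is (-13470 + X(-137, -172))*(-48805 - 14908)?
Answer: -197317759314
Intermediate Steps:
X(I, t) = 132*I*t (X(I, t) = 131*I*t + I*t = 132*I*t)
(-13470 + X(-137, -172))*(-48805 - 14908) = (-13470 + 132*(-137)*(-172))*(-48805 - 14908) = (-13470 + 3110448)*(-63713) = 3096978*(-63713) = -197317759314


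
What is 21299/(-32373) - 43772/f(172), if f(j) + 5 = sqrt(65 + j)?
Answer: -1772417542/1715769 - 10943*sqrt(237)/53 ≈ -4211.6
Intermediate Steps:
f(j) = -5 + sqrt(65 + j)
21299/(-32373) - 43772/f(172) = 21299/(-32373) - 43772/(-5 + sqrt(65 + 172)) = 21299*(-1/32373) - 43772/(-5 + sqrt(237)) = -21299/32373 - 43772/(-5 + sqrt(237))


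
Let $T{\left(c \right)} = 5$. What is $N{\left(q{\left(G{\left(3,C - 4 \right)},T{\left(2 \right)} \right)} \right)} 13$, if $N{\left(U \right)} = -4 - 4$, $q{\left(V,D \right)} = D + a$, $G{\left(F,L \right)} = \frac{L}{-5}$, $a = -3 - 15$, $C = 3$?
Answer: $-104$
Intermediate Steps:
$a = -18$ ($a = -3 - 15 = -18$)
$G{\left(F,L \right)} = - \frac{L}{5}$ ($G{\left(F,L \right)} = L \left(- \frac{1}{5}\right) = - \frac{L}{5}$)
$q{\left(V,D \right)} = -18 + D$ ($q{\left(V,D \right)} = D - 18 = -18 + D$)
$N{\left(U \right)} = -8$
$N{\left(q{\left(G{\left(3,C - 4 \right)},T{\left(2 \right)} \right)} \right)} 13 = \left(-8\right) 13 = -104$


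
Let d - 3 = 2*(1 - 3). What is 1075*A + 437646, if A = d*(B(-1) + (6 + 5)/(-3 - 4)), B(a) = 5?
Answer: 3037722/7 ≈ 4.3396e+5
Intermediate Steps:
d = -1 (d = 3 + 2*(1 - 3) = 3 + 2*(-2) = 3 - 4 = -1)
A = -24/7 (A = -(5 + (6 + 5)/(-3 - 4)) = -(5 + 11/(-7)) = -(5 + 11*(-⅐)) = -(5 - 11/7) = -1*24/7 = -24/7 ≈ -3.4286)
1075*A + 437646 = 1075*(-24/7) + 437646 = -25800/7 + 437646 = 3037722/7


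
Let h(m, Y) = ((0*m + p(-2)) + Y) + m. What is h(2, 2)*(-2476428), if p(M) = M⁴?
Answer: -49528560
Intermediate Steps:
h(m, Y) = 16 + Y + m (h(m, Y) = ((0*m + (-2)⁴) + Y) + m = ((0 + 16) + Y) + m = (16 + Y) + m = 16 + Y + m)
h(2, 2)*(-2476428) = (16 + 2 + 2)*(-2476428) = 20*(-2476428) = -49528560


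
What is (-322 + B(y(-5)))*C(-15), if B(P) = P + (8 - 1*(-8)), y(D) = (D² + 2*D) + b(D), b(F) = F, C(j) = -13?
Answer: 3848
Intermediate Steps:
y(D) = D² + 3*D (y(D) = (D² + 2*D) + D = D² + 3*D)
B(P) = 16 + P (B(P) = P + (8 + 8) = P + 16 = 16 + P)
(-322 + B(y(-5)))*C(-15) = (-322 + (16 - 5*(3 - 5)))*(-13) = (-322 + (16 - 5*(-2)))*(-13) = (-322 + (16 + 10))*(-13) = (-322 + 26)*(-13) = -296*(-13) = 3848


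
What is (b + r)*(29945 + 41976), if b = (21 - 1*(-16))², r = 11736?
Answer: 942524705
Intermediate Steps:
b = 1369 (b = (21 + 16)² = 37² = 1369)
(b + r)*(29945 + 41976) = (1369 + 11736)*(29945 + 41976) = 13105*71921 = 942524705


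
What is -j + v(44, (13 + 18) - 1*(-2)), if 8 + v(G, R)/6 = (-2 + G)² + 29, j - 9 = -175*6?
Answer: 11751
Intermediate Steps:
j = -1041 (j = 9 - 175*6 = 9 - 1050 = -1041)
v(G, R) = 126 + 6*(-2 + G)² (v(G, R) = -48 + 6*((-2 + G)² + 29) = -48 + 6*(29 + (-2 + G)²) = -48 + (174 + 6*(-2 + G)²) = 126 + 6*(-2 + G)²)
-j + v(44, (13 + 18) - 1*(-2)) = -1*(-1041) + (126 + 6*(-2 + 44)²) = 1041 + (126 + 6*42²) = 1041 + (126 + 6*1764) = 1041 + (126 + 10584) = 1041 + 10710 = 11751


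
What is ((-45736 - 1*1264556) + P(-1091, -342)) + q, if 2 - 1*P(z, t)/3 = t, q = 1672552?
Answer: 363292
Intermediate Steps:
P(z, t) = 6 - 3*t
((-45736 - 1*1264556) + P(-1091, -342)) + q = ((-45736 - 1*1264556) + (6 - 3*(-342))) + 1672552 = ((-45736 - 1264556) + (6 + 1026)) + 1672552 = (-1310292 + 1032) + 1672552 = -1309260 + 1672552 = 363292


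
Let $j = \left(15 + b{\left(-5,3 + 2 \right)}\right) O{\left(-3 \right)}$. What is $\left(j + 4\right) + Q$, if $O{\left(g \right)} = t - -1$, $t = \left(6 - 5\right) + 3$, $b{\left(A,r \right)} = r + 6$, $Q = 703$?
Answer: $837$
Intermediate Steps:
$b{\left(A,r \right)} = 6 + r$
$t = 4$ ($t = 1 + 3 = 4$)
$O{\left(g \right)} = 5$ ($O{\left(g \right)} = 4 - -1 = 4 + 1 = 5$)
$j = 130$ ($j = \left(15 + \left(6 + \left(3 + 2\right)\right)\right) 5 = \left(15 + \left(6 + 5\right)\right) 5 = \left(15 + 11\right) 5 = 26 \cdot 5 = 130$)
$\left(j + 4\right) + Q = \left(130 + 4\right) + 703 = 134 + 703 = 837$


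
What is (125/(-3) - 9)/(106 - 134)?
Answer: 38/21 ≈ 1.8095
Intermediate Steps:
(125/(-3) - 9)/(106 - 134) = (125*(-1/3) - 9)/(-28) = (-125/3 - 9)*(-1/28) = -152/3*(-1/28) = 38/21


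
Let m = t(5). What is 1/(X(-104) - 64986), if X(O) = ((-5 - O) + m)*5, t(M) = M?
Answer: -1/64466 ≈ -1.5512e-5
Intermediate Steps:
m = 5
X(O) = -5*O (X(O) = ((-5 - O) + 5)*5 = -O*5 = -5*O)
1/(X(-104) - 64986) = 1/(-5*(-104) - 64986) = 1/(520 - 64986) = 1/(-64466) = -1/64466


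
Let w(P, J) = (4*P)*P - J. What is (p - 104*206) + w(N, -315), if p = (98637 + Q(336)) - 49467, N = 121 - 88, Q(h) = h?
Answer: 32753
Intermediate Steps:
N = 33
p = 49506 (p = (98637 + 336) - 49467 = 98973 - 49467 = 49506)
w(P, J) = -J + 4*P² (w(P, J) = 4*P² - J = -J + 4*P²)
(p - 104*206) + w(N, -315) = (49506 - 104*206) + (-1*(-315) + 4*33²) = (49506 - 21424) + (315 + 4*1089) = 28082 + (315 + 4356) = 28082 + 4671 = 32753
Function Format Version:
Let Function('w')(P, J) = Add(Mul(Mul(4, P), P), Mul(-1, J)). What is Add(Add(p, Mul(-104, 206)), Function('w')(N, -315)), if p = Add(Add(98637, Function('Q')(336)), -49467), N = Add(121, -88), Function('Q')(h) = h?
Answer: 32753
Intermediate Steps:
N = 33
p = 49506 (p = Add(Add(98637, 336), -49467) = Add(98973, -49467) = 49506)
Function('w')(P, J) = Add(Mul(-1, J), Mul(4, Pow(P, 2))) (Function('w')(P, J) = Add(Mul(4, Pow(P, 2)), Mul(-1, J)) = Add(Mul(-1, J), Mul(4, Pow(P, 2))))
Add(Add(p, Mul(-104, 206)), Function('w')(N, -315)) = Add(Add(49506, Mul(-104, 206)), Add(Mul(-1, -315), Mul(4, Pow(33, 2)))) = Add(Add(49506, -21424), Add(315, Mul(4, 1089))) = Add(28082, Add(315, 4356)) = Add(28082, 4671) = 32753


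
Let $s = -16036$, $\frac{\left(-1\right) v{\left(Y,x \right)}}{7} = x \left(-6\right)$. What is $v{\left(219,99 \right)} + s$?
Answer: $-11878$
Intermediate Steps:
$v{\left(Y,x \right)} = 42 x$ ($v{\left(Y,x \right)} = - 7 x \left(-6\right) = - 7 \left(- 6 x\right) = 42 x$)
$v{\left(219,99 \right)} + s = 42 \cdot 99 - 16036 = 4158 - 16036 = -11878$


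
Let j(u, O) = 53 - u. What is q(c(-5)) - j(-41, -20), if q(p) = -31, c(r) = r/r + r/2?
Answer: -125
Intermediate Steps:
c(r) = 1 + r/2 (c(r) = 1 + r*(½) = 1 + r/2)
q(c(-5)) - j(-41, -20) = -31 - (53 - 1*(-41)) = -31 - (53 + 41) = -31 - 1*94 = -31 - 94 = -125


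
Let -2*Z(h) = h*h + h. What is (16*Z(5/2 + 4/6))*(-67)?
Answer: 63650/9 ≈ 7072.2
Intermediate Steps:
Z(h) = -h/2 - h²/2 (Z(h) = -(h*h + h)/2 = -(h² + h)/2 = -(h + h²)/2 = -h/2 - h²/2)
(16*Z(5/2 + 4/6))*(-67) = (16*(-(5/2 + 4/6)*(1 + (5/2 + 4/6))/2))*(-67) = (16*(-(5*(½) + 4*(⅙))*(1 + (5*(½) + 4*(⅙)))/2))*(-67) = (16*(-(5/2 + ⅔)*(1 + (5/2 + ⅔))/2))*(-67) = (16*(-½*19/6*(1 + 19/6)))*(-67) = (16*(-½*19/6*25/6))*(-67) = (16*(-475/72))*(-67) = -950/9*(-67) = 63650/9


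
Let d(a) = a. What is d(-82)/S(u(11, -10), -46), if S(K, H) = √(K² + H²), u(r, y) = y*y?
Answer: -41*√3029/3029 ≈ -0.74496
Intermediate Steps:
u(r, y) = y²
S(K, H) = √(H² + K²)
d(-82)/S(u(11, -10), -46) = -82/√((-46)² + ((-10)²)²) = -82/√(2116 + 100²) = -82/√(2116 + 10000) = -82*√3029/6058 = -41*√3029/3029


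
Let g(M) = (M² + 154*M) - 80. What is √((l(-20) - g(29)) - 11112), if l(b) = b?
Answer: I*√16359 ≈ 127.9*I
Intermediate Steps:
g(M) = -80 + M² + 154*M
√((l(-20) - g(29)) - 11112) = √((-20 - (-80 + 29² + 154*29)) - 11112) = √((-20 - (-80 + 841 + 4466)) - 11112) = √((-20 - 1*5227) - 11112) = √((-20 - 5227) - 11112) = √(-5247 - 11112) = √(-16359) = I*√16359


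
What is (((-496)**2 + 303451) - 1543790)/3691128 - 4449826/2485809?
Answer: -6298858135345/3058479734184 ≈ -2.0595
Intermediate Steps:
(((-496)**2 + 303451) - 1543790)/3691128 - 4449826/2485809 = ((246016 + 303451) - 1543790)*(1/3691128) - 4449826*1/2485809 = (549467 - 1543790)*(1/3691128) - 4449826/2485809 = -994323*1/3691128 - 4449826/2485809 = -331441/1230376 - 4449826/2485809 = -6298858135345/3058479734184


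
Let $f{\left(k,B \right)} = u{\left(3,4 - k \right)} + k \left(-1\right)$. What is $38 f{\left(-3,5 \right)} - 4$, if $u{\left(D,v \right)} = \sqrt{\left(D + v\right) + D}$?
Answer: $110 + 38 \sqrt{13} \approx 247.01$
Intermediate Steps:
$u{\left(D,v \right)} = \sqrt{v + 2 D}$
$f{\left(k,B \right)} = \sqrt{10 - k} - k$ ($f{\left(k,B \right)} = \sqrt{\left(4 - k\right) + 2 \cdot 3} + k \left(-1\right) = \sqrt{\left(4 - k\right) + 6} - k = \sqrt{10 - k} - k$)
$38 f{\left(-3,5 \right)} - 4 = 38 \left(\sqrt{10 - -3} - -3\right) - 4 = 38 \left(\sqrt{10 + 3} + 3\right) - 4 = 38 \left(\sqrt{13} + 3\right) - 4 = 38 \left(3 + \sqrt{13}\right) - 4 = \left(114 + 38 \sqrt{13}\right) - 4 = 110 + 38 \sqrt{13}$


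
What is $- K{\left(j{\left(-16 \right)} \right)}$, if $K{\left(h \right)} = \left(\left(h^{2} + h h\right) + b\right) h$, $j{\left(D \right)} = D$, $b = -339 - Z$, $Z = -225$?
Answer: $6368$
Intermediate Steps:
$b = -114$ ($b = -339 - -225 = -339 + 225 = -114$)
$K{\left(h \right)} = h \left(-114 + 2 h^{2}\right)$ ($K{\left(h \right)} = \left(\left(h^{2} + h h\right) - 114\right) h = \left(\left(h^{2} + h^{2}\right) - 114\right) h = \left(2 h^{2} - 114\right) h = \left(-114 + 2 h^{2}\right) h = h \left(-114 + 2 h^{2}\right)$)
$- K{\left(j{\left(-16 \right)} \right)} = - 2 \left(-16\right) \left(-57 + \left(-16\right)^{2}\right) = - 2 \left(-16\right) \left(-57 + 256\right) = - 2 \left(-16\right) 199 = \left(-1\right) \left(-6368\right) = 6368$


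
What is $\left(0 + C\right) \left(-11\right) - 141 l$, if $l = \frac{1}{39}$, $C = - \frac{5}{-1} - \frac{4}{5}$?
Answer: $- \frac{3238}{65} \approx -49.815$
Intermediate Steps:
$C = \frac{21}{5}$ ($C = \left(-5\right) \left(-1\right) - \frac{4}{5} = 5 - \frac{4}{5} = \frac{21}{5} \approx 4.2$)
$l = \frac{1}{39} \approx 0.025641$
$\left(0 + C\right) \left(-11\right) - 141 l = \left(0 + \frac{21}{5}\right) \left(-11\right) - \frac{47}{13} = \frac{21}{5} \left(-11\right) - \frac{47}{13} = - \frac{231}{5} - \frac{47}{13} = - \frac{3238}{65}$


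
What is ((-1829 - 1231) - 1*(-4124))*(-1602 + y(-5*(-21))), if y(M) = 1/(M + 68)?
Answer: -294882280/173 ≈ -1.7045e+6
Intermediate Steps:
y(M) = 1/(68 + M)
((-1829 - 1231) - 1*(-4124))*(-1602 + y(-5*(-21))) = ((-1829 - 1231) - 1*(-4124))*(-1602 + 1/(68 - 5*(-21))) = (-3060 + 4124)*(-1602 + 1/(68 + 105)) = 1064*(-1602 + 1/173) = 1064*(-277145/173) = -294882280/173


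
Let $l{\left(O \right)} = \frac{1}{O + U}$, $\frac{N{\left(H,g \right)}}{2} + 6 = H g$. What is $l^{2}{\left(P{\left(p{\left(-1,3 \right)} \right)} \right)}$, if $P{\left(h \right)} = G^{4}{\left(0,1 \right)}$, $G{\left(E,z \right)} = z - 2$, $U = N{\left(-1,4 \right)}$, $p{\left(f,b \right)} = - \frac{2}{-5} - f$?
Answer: $\frac{1}{361} \approx 0.0027701$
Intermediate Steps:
$N{\left(H,g \right)} = -12 + 2 H g$
$p{\left(f,b \right)} = \frac{2}{5} - f$ ($p{\left(f,b \right)} = \left(-2\right) \left(- \frac{1}{5}\right) - f = \frac{2}{5} - f$)
$U = -20$ ($U = -12 + 2 \left(-1\right) 4 = -12 - 8 = -20$)
$G{\left(E,z \right)} = -2 + z$
$P{\left(h \right)} = 1$ ($P{\left(h \right)} = \left(-2 + 1\right)^{4} = \left(-1\right)^{4} = 1$)
$l{\left(O \right)} = \frac{1}{-20 + O}$ ($l{\left(O \right)} = \frac{1}{O - 20} = \frac{1}{-20 + O}$)
$l^{2}{\left(P{\left(p{\left(-1,3 \right)} \right)} \right)} = \left(\frac{1}{-20 + 1}\right)^{2} = \left(\frac{1}{-19}\right)^{2} = \left(- \frac{1}{19}\right)^{2} = \frac{1}{361}$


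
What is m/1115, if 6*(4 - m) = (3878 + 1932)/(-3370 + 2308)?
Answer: 15649/3552390 ≈ 0.0044052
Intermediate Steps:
m = 15649/3186 (m = 4 - (3878 + 1932)/(6*(-3370 + 2308)) = 4 - 2905/(3*(-1062)) = 4 - 2905*(-1)/(3*1062) = 4 - ⅙*(-2905/531) = 4 + 2905/3186 = 15649/3186 ≈ 4.9118)
m/1115 = (15649/3186)/1115 = (15649/3186)*(1/1115) = 15649/3552390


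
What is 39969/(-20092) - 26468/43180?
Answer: -564414119/216893140 ≈ -2.6023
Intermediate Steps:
39969/(-20092) - 26468/43180 = 39969*(-1/20092) - 26468*1/43180 = -39969/20092 - 6617/10795 = -564414119/216893140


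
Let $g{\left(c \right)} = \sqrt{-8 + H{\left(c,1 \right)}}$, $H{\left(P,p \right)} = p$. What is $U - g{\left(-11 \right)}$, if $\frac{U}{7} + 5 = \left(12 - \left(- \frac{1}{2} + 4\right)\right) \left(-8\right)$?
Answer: $-511 - i \sqrt{7} \approx -511.0 - 2.6458 i$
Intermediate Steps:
$U = -511$ ($U = -35 + 7 \left(12 - \left(- \frac{1}{2} + 4\right)\right) \left(-8\right) = -35 + 7 \left(12 - \frac{7}{2}\right) \left(-8\right) = -35 + 7 \cdot \frac{17}{2} \left(-8\right) = -35 + 7 \left(-68\right) = -35 - 476 = -511$)
$g{\left(c \right)} = i \sqrt{7}$ ($g{\left(c \right)} = \sqrt{-8 + 1} = \sqrt{-7} = i \sqrt{7}$)
$U - g{\left(-11 \right)} = -511 - i \sqrt{7}$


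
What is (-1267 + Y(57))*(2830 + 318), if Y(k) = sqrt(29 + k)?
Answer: -3988516 + 3148*sqrt(86) ≈ -3.9593e+6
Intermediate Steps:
(-1267 + Y(57))*(2830 + 318) = (-1267 + sqrt(29 + 57))*(2830 + 318) = (-1267 + sqrt(86))*3148 = -3988516 + 3148*sqrt(86)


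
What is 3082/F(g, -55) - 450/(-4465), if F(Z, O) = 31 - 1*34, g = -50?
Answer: -2751956/2679 ≈ -1027.2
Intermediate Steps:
F(Z, O) = -3 (F(Z, O) = 31 - 34 = -3)
3082/F(g, -55) - 450/(-4465) = 3082/(-3) - 450/(-4465) = 3082*(-⅓) - 450*(-1/4465) = -3082/3 + 90/893 = -2751956/2679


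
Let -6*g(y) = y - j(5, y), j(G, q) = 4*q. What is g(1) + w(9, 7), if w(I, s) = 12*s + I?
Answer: 187/2 ≈ 93.500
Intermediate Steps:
w(I, s) = I + 12*s
g(y) = y/2 (g(y) = -(y - 4*y)/6 = -(-1)*y/2 = y/2)
g(1) + w(9, 7) = (½)*1 + (9 + 12*7) = ½ + (9 + 84) = ½ + 93 = 187/2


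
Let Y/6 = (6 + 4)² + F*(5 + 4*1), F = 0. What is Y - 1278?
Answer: -678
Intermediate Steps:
Y = 600 (Y = 6*((6 + 4)² + 0*(5 + 4*1)) = 6*(10² + 0*(5 + 4)) = 6*(100 + 0*9) = 6*(100 + 0) = 6*100 = 600)
Y - 1278 = 600 - 1278 = -678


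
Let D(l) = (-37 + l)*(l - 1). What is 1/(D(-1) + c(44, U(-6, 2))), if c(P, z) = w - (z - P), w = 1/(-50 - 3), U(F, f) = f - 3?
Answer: 53/6412 ≈ 0.0082657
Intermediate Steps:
U(F, f) = -3 + f
w = -1/53 (w = 1/(-53) = -1/53 ≈ -0.018868)
D(l) = (-1 + l)*(-37 + l) (D(l) = (-37 + l)*(-1 + l) = (-1 + l)*(-37 + l))
c(P, z) = -1/53 + P - z (c(P, z) = -1/53 - (z - P) = -1/53 + (P - z) = -1/53 + P - z)
1/(D(-1) + c(44, U(-6, 2))) = 1/((37 + (-1)**2 - 38*(-1)) + (-1/53 + 44 - (-3 + 2))) = 1/((37 + 1 + 38) + (-1/53 + 44 - 1*(-1))) = 1/(76 + (-1/53 + 44 + 1)) = 1/(76 + 2384/53) = 1/(6412/53) = 53/6412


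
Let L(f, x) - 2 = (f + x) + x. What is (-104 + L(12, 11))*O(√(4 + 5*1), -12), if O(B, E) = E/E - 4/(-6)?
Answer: -340/3 ≈ -113.33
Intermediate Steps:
L(f, x) = 2 + f + 2*x (L(f, x) = 2 + ((f + x) + x) = 2 + (f + 2*x) = 2 + f + 2*x)
O(B, E) = 5/3 (O(B, E) = 1 - 4*(-⅙) = 1 + ⅔ = 5/3)
(-104 + L(12, 11))*O(√(4 + 5*1), -12) = (-104 + (2 + 12 + 2*11))*(5/3) = (-104 + (2 + 12 + 22))*(5/3) = (-104 + 36)*(5/3) = -68*5/3 = -340/3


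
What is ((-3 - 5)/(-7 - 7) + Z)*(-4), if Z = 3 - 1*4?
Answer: 12/7 ≈ 1.7143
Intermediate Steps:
Z = -1 (Z = 3 - 4 = -1)
((-3 - 5)/(-7 - 7) + Z)*(-4) = ((-3 - 5)/(-7 - 7) - 1)*(-4) = (-8/(-14) - 1)*(-4) = (-8*(-1/14) - 1)*(-4) = (4/7 - 1)*(-4) = -3/7*(-4) = 12/7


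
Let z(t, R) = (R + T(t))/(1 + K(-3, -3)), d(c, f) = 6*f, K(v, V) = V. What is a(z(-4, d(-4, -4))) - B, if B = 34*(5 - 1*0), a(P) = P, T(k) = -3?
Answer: -313/2 ≈ -156.50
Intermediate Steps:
z(t, R) = 3/2 - R/2 (z(t, R) = (R - 3)/(1 - 3) = (-3 + R)/(-2) = (-3 + R)*(-1/2) = 3/2 - R/2)
B = 170 (B = 34*(5 + 0) = 34*5 = 170)
a(z(-4, d(-4, -4))) - B = (3/2 - 3*(-4)) - 1*170 = (3/2 - 1/2*(-24)) - 170 = (3/2 + 12) - 170 = 27/2 - 170 = -313/2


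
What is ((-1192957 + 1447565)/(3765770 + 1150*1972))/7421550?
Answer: 63652/11194610358375 ≈ 5.6859e-9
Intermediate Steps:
((-1192957 + 1447565)/(3765770 + 1150*1972))/7421550 = (254608/(3765770 + 2267800))*(1/7421550) = (254608/6033570)*(1/7421550) = (254608*(1/6033570))*(1/7421550) = (127304/3016785)*(1/7421550) = 63652/11194610358375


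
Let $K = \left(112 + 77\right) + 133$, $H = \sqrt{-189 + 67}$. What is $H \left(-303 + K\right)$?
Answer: $19 i \sqrt{122} \approx 209.86 i$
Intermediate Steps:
$H = i \sqrt{122}$ ($H = \sqrt{-122} = i \sqrt{122} \approx 11.045 i$)
$K = 322$ ($K = 189 + 133 = 322$)
$H \left(-303 + K\right) = i \sqrt{122} \left(-303 + 322\right) = i \sqrt{122} \cdot 19 = 19 i \sqrt{122}$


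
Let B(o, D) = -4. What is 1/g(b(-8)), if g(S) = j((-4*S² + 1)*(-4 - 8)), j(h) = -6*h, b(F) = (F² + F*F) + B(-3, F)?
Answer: -1/4428216 ≈ -2.2582e-7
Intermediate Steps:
b(F) = -4 + 2*F² (b(F) = (F² + F*F) - 4 = (F² + F²) - 4 = 2*F² - 4 = -4 + 2*F²)
g(S) = 72 - 288*S² (g(S) = -6*(-4*S² + 1)*(-4 - 8) = -6*(1 - 4*S²)*(-12) = -6*(-12 + 48*S²) = 72 - 288*S²)
1/g(b(-8)) = 1/(72 - 288*(-4 + 2*(-8)²)²) = 1/(72 - 288*(-4 + 2*64)²) = 1/(72 - 288*(-4 + 128)²) = 1/(72 - 288*124²) = 1/(72 - 288*15376) = 1/(72 - 4428288) = 1/(-4428216) = -1/4428216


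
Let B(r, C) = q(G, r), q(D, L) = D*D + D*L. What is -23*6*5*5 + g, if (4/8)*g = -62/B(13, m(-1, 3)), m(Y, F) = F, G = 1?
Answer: -24212/7 ≈ -3458.9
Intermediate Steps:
q(D, L) = D**2 + D*L
B(r, C) = 1 + r (B(r, C) = 1*(1 + r) = 1 + r)
g = -62/7 (g = 2*(-62/(1 + 13)) = 2*(-62/14) = 2*(-62*1/14) = 2*(-31/7) = -62/7 ≈ -8.8571)
-23*6*5*5 + g = -23*6*5*5 - 62/7 = -690*5 - 62/7 = -23*150 - 62/7 = -3450 - 62/7 = -24212/7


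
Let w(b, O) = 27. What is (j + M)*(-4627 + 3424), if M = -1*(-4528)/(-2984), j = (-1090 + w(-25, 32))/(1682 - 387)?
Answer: 1358751207/483035 ≈ 2812.9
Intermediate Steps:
j = -1063/1295 (j = (-1090 + 27)/(1682 - 387) = -1063/1295 ≈ -0.82085)
M = -566/373 (M = 4528*(-1/2984) = -566/373 ≈ -1.5174)
(j + M)*(-4627 + 3424) = (-1063/1295 - 566/373)*(-4627 + 3424) = -1129469/483035*(-1203) = 1358751207/483035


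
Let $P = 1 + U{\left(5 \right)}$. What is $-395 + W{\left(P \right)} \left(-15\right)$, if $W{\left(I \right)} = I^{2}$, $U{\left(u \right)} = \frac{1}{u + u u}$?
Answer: $- \frac{24661}{60} \approx -411.02$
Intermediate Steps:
$U{\left(u \right)} = \frac{1}{u + u^{2}}$
$P = \frac{31}{30}$ ($P = 1 + \frac{1}{5 \left(1 + 5\right)} = 1 + \frac{1}{5 \cdot 6} = 1 + \frac{1}{5} \cdot \frac{1}{6} = 1 + \frac{1}{30} = \frac{31}{30} \approx 1.0333$)
$-395 + W{\left(P \right)} \left(-15\right) = -395 + \left(\frac{31}{30}\right)^{2} \left(-15\right) = -395 + \frac{961}{900} \left(-15\right) = -395 - \frac{961}{60} = - \frac{24661}{60}$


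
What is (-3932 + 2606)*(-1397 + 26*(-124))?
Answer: 6127446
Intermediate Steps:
(-3932 + 2606)*(-1397 + 26*(-124)) = -1326*(-1397 - 3224) = -1326*(-4621) = 6127446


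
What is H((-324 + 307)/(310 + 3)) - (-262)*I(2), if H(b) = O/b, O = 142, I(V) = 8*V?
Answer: 26818/17 ≈ 1577.5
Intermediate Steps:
H(b) = 142/b
H((-324 + 307)/(310 + 3)) - (-262)*I(2) = 142/(((-324 + 307)/(310 + 3))) - (-262)*8*2 = 142/((-17/313)) - (-262)*16 = 142/((-17*1/313)) - 1*(-4192) = 142/(-17/313) + 4192 = 142*(-313/17) + 4192 = -44446/17 + 4192 = 26818/17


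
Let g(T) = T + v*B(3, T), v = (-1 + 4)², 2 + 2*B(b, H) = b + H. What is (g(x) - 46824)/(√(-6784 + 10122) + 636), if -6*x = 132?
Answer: -14927079/200579 + 93881*√3338/802316 ≈ -67.660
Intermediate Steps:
x = -22 (x = -⅙*132 = -22)
B(b, H) = -1 + H/2 + b/2 (B(b, H) = -1 + (b + H)/2 = -1 + (H + b)/2 = -1 + (H/2 + b/2) = -1 + H/2 + b/2)
v = 9 (v = 3² = 9)
g(T) = 9/2 + 11*T/2 (g(T) = T + 9*(-1 + T/2 + (½)*3) = T + 9*(-1 + T/2 + 3/2) = T + 9*(½ + T/2) = T + (9/2 + 9*T/2) = 9/2 + 11*T/2)
(g(x) - 46824)/(√(-6784 + 10122) + 636) = ((9/2 + (11/2)*(-22)) - 46824)/(√(-6784 + 10122) + 636) = ((9/2 - 121) - 46824)/(√3338 + 636) = (-233/2 - 46824)/(636 + √3338) = -93881/(2*(636 + √3338))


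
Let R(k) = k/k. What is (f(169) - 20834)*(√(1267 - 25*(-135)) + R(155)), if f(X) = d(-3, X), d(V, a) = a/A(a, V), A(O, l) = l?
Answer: -62671/3 - 62671*√4642/3 ≈ -1.4442e+6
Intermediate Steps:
R(k) = 1
d(V, a) = a/V
f(X) = -X/3 (f(X) = X/(-3) = X*(-⅓) = -X/3)
(f(169) - 20834)*(√(1267 - 25*(-135)) + R(155)) = (-⅓*169 - 20834)*(√(1267 - 25*(-135)) + 1) = (-169/3 - 20834)*(√(1267 + 3375) + 1) = -62671*(√4642 + 1)/3 = -62671*(1 + √4642)/3 = -62671/3 - 62671*√4642/3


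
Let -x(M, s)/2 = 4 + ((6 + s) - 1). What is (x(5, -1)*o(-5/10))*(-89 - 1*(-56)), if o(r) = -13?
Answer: -6864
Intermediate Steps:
x(M, s) = -18 - 2*s (x(M, s) = -2*(4 + ((6 + s) - 1)) = -2*(4 + (5 + s)) = -2*(9 + s) = -18 - 2*s)
(x(5, -1)*o(-5/10))*(-89 - 1*(-56)) = ((-18 - 2*(-1))*(-13))*(-89 - 1*(-56)) = ((-18 + 2)*(-13))*(-89 + 56) = -16*(-13)*(-33) = 208*(-33) = -6864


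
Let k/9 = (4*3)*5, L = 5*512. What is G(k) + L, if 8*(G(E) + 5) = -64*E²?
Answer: -2330245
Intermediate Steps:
L = 2560
k = 540 (k = 9*((4*3)*5) = 9*(12*5) = 9*60 = 540)
G(E) = -5 - 8*E² (G(E) = -5 + (-64*E²)/8 = -5 - 8*E²)
G(k) + L = (-5 - 8*540²) + 2560 = (-5 - 8*291600) + 2560 = (-5 - 2332800) + 2560 = -2332805 + 2560 = -2330245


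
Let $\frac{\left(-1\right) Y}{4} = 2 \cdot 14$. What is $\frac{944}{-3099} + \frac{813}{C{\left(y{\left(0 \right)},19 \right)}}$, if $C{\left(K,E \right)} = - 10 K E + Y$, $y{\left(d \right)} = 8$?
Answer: $- \frac{1353365}{1685856} \approx -0.80278$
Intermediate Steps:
$Y = -112$ ($Y = - 4 \cdot 2 \cdot 14 = \left(-4\right) 28 = -112$)
$C{\left(K,E \right)} = -112 - 10 E K$ ($C{\left(K,E \right)} = - 10 K E - 112 = - 10 E K - 112 = -112 - 10 E K$)
$\frac{944}{-3099} + \frac{813}{C{\left(y{\left(0 \right)},19 \right)}} = \frac{944}{-3099} + \frac{813}{-112 - 190 \cdot 8} = 944 \left(- \frac{1}{3099}\right) + \frac{813}{-112 - 1520} = - \frac{944}{3099} + \frac{813}{-1632} = - \frac{944}{3099} + 813 \left(- \frac{1}{1632}\right) = - \frac{944}{3099} - \frac{271}{544} = - \frac{1353365}{1685856}$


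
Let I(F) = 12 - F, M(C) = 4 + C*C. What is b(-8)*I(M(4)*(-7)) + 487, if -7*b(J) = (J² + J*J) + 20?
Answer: -19087/7 ≈ -2726.7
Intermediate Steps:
M(C) = 4 + C²
b(J) = -20/7 - 2*J²/7 (b(J) = -((J² + J*J) + 20)/7 = -((J² + J²) + 20)/7 = -(2*J² + 20)/7 = -(20 + 2*J²)/7 = -20/7 - 2*J²/7)
b(-8)*I(M(4)*(-7)) + 487 = (-20/7 - 2/7*(-8)²)*(12 - (4 + 4²)*(-7)) + 487 = (-20/7 - 2/7*64)*(12 - (4 + 16)*(-7)) + 487 = (-20/7 - 128/7)*(12 - 20*(-7)) + 487 = -148*(12 - 1*(-140))/7 + 487 = -148*(12 + 140)/7 + 487 = -148/7*152 + 487 = -22496/7 + 487 = -19087/7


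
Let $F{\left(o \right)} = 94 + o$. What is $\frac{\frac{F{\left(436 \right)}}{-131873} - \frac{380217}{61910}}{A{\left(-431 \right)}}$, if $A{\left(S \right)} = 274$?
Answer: $- \frac{50173168741}{2237006535820} \approx -0.022429$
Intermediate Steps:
$\frac{\frac{F{\left(436 \right)}}{-131873} - \frac{380217}{61910}}{A{\left(-431 \right)}} = \frac{\frac{94 + 436}{-131873} - \frac{380217}{61910}}{274} = \left(530 \left(- \frac{1}{131873}\right) - \frac{380217}{61910}\right) \frac{1}{274} = \left(- \frac{530}{131873} - \frac{380217}{61910}\right) \frac{1}{274} = \left(- \frac{50173168741}{8164257430}\right) \frac{1}{274} = - \frac{50173168741}{2237006535820}$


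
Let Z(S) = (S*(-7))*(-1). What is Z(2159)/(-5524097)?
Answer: -15113/5524097 ≈ -0.0027358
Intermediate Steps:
Z(S) = 7*S (Z(S) = -7*S*(-1) = 7*S)
Z(2159)/(-5524097) = (7*2159)/(-5524097) = 15113*(-1/5524097) = -15113/5524097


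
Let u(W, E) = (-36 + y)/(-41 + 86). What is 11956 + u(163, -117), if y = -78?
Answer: 179302/15 ≈ 11953.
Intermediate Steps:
u(W, E) = -38/15 (u(W, E) = (-36 - 78)/(-41 + 86) = -114/45 = -114*1/45 = -38/15)
11956 + u(163, -117) = 11956 - 38/15 = 179302/15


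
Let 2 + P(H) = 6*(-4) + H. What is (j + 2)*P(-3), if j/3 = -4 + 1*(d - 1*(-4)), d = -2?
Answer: 116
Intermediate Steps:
P(H) = -26 + H (P(H) = -2 + (6*(-4) + H) = -2 + (-24 + H) = -26 + H)
j = -6 (j = 3*(-4 + 1*(-2 - 1*(-4))) = 3*(-4 + 1*(-2 + 4)) = 3*(-4 + 1*2) = 3*(-4 + 2) = 3*(-2) = -6)
(j + 2)*P(-3) = (-6 + 2)*(-26 - 3) = -4*(-29) = 116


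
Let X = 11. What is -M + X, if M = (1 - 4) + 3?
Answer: 11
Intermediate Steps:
M = 0 (M = -3 + 3 = 0)
-M + X = -1*0 + 11 = 0 + 11 = 11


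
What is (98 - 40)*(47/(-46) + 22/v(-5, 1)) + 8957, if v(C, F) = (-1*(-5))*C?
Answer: 5086852/575 ≈ 8846.7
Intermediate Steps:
v(C, F) = 5*C
(98 - 40)*(47/(-46) + 22/v(-5, 1)) + 8957 = (98 - 40)*(47/(-46) + 22/((5*(-5)))) + 8957 = 58*(47*(-1/46) + 22/(-25)) + 8957 = 58*(-47/46 + 22*(-1/25)) + 8957 = 58*(-47/46 - 22/25) + 8957 = 58*(-2187/1150) + 8957 = -63423/575 + 8957 = 5086852/575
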